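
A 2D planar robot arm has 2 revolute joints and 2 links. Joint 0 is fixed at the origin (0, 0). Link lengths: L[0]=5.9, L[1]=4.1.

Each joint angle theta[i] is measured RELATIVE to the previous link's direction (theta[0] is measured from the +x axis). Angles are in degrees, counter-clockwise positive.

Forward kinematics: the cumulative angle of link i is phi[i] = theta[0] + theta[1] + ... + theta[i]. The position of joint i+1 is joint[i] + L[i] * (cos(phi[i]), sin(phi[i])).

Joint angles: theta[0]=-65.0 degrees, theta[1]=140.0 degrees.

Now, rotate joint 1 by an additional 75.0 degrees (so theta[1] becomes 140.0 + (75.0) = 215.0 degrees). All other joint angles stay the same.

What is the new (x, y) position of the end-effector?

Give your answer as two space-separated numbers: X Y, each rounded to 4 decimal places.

joint[0] = (0.0000, 0.0000)  (base)
link 0: phi[0] = -65 = -65 deg
  cos(-65 deg) = 0.4226, sin(-65 deg) = -0.9063
  joint[1] = (0.0000, 0.0000) + 5.9 * (0.4226, -0.9063) = (0.0000 + 2.4934, 0.0000 + -5.3472) = (2.4934, -5.3472)
link 1: phi[1] = -65 + 215 = 150 deg
  cos(150 deg) = -0.8660, sin(150 deg) = 0.5000
  joint[2] = (2.4934, -5.3472) + 4.1 * (-0.8660, 0.5000) = (2.4934 + -3.5507, -5.3472 + 2.0500) = (-1.0573, -3.2972)
End effector: (-1.0573, -3.2972)

Answer: -1.0573 -3.2972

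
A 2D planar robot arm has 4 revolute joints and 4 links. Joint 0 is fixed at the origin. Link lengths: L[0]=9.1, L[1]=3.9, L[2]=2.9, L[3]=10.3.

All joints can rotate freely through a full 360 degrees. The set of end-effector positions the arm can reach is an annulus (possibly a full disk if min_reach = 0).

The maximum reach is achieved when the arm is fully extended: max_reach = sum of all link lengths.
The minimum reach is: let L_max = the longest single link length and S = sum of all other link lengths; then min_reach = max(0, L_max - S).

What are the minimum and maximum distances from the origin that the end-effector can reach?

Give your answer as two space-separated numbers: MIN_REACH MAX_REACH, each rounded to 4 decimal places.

Answer: 0.0000 26.2000

Derivation:
Link lengths: [9.1, 3.9, 2.9, 10.3]
max_reach = 9.1 + 3.9 + 2.9 + 10.3 = 26.2
L_max = max([9.1, 3.9, 2.9, 10.3]) = 10.3
S (sum of others) = 26.2 - 10.3 = 15.9
min_reach = max(0, 10.3 - 15.9) = max(0, -5.6) = 0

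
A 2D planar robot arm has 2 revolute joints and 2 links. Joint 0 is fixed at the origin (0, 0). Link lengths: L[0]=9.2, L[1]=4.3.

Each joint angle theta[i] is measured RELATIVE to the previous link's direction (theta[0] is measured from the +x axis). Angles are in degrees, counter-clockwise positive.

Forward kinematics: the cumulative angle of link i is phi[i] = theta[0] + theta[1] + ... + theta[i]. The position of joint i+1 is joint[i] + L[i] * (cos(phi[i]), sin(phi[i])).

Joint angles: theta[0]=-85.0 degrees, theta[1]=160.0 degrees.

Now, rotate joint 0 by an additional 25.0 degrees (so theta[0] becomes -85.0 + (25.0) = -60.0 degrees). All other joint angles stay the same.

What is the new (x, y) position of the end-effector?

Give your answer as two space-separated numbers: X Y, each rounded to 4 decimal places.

Answer: 3.8533 -3.7328

Derivation:
joint[0] = (0.0000, 0.0000)  (base)
link 0: phi[0] = -60 = -60 deg
  cos(-60 deg) = 0.5000, sin(-60 deg) = -0.8660
  joint[1] = (0.0000, 0.0000) + 9.2 * (0.5000, -0.8660) = (0.0000 + 4.6000, 0.0000 + -7.9674) = (4.6000, -7.9674)
link 1: phi[1] = -60 + 160 = 100 deg
  cos(100 deg) = -0.1736, sin(100 deg) = 0.9848
  joint[2] = (4.6000, -7.9674) + 4.3 * (-0.1736, 0.9848) = (4.6000 + -0.7467, -7.9674 + 4.2347) = (3.8533, -3.7328)
End effector: (3.8533, -3.7328)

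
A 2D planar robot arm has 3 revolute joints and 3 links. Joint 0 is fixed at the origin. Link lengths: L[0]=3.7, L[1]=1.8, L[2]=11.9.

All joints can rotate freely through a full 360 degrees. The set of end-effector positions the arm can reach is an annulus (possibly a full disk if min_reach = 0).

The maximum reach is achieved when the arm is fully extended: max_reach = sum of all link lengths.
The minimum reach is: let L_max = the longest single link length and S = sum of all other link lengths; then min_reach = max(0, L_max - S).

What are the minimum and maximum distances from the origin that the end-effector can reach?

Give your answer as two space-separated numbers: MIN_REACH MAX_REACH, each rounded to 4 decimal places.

Answer: 6.4000 17.4000

Derivation:
Link lengths: [3.7, 1.8, 11.9]
max_reach = 3.7 + 1.8 + 11.9 = 17.4
L_max = max([3.7, 1.8, 11.9]) = 11.9
S (sum of others) = 17.4 - 11.9 = 5.5
min_reach = max(0, 11.9 - 5.5) = max(0, 6.4) = 6.4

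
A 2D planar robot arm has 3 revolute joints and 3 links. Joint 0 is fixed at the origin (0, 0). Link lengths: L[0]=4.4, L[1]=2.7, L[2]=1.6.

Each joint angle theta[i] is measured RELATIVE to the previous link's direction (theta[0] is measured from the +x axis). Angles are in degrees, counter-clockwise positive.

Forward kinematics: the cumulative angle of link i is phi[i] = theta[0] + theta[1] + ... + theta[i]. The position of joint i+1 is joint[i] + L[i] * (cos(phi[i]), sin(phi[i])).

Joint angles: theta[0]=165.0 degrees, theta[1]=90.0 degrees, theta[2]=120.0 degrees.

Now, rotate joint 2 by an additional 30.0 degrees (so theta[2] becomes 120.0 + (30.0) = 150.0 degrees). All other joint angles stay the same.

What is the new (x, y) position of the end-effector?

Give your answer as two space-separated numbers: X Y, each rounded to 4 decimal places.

Answer: -3.8175 -0.3378

Derivation:
joint[0] = (0.0000, 0.0000)  (base)
link 0: phi[0] = 165 = 165 deg
  cos(165 deg) = -0.9659, sin(165 deg) = 0.2588
  joint[1] = (0.0000, 0.0000) + 4.4 * (-0.9659, 0.2588) = (0.0000 + -4.2501, 0.0000 + 1.1388) = (-4.2501, 1.1388)
link 1: phi[1] = 165 + 90 = 255 deg
  cos(255 deg) = -0.2588, sin(255 deg) = -0.9659
  joint[2] = (-4.2501, 1.1388) + 2.7 * (-0.2588, -0.9659) = (-4.2501 + -0.6988, 1.1388 + -2.6080) = (-4.9489, -1.4692)
link 2: phi[2] = 165 + 90 + 150 = 405 deg
  cos(405 deg) = 0.7071, sin(405 deg) = 0.7071
  joint[3] = (-4.9489, -1.4692) + 1.6 * (0.7071, 0.7071) = (-4.9489 + 1.1314, -1.4692 + 1.1314) = (-3.8175, -0.3378)
End effector: (-3.8175, -0.3378)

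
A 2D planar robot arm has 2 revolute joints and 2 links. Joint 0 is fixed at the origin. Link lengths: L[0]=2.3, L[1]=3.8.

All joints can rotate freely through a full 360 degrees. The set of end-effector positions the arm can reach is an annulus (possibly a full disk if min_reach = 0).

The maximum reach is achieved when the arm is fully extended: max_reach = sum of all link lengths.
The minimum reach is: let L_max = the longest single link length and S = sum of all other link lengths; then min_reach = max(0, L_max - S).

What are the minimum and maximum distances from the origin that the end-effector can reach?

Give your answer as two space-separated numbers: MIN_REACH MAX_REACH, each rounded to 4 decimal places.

Link lengths: [2.3, 3.8]
max_reach = 2.3 + 3.8 = 6.1
L_max = max([2.3, 3.8]) = 3.8
S (sum of others) = 6.1 - 3.8 = 2.3
min_reach = max(0, 3.8 - 2.3) = max(0, 1.5) = 1.5

Answer: 1.5000 6.1000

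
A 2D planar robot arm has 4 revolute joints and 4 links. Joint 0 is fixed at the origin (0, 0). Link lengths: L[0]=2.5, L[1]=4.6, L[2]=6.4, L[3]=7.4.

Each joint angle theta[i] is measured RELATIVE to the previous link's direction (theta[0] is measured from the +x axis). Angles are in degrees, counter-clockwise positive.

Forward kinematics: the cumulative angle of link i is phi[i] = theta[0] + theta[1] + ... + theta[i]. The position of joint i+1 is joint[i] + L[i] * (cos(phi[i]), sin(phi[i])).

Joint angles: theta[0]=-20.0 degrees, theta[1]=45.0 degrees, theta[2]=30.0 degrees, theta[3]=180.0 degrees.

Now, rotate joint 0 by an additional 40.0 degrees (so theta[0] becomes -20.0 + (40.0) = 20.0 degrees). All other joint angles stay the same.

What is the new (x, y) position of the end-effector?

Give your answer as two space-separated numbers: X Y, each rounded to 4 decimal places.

Answer: 4.3804 4.0279

Derivation:
joint[0] = (0.0000, 0.0000)  (base)
link 0: phi[0] = 20 = 20 deg
  cos(20 deg) = 0.9397, sin(20 deg) = 0.3420
  joint[1] = (0.0000, 0.0000) + 2.5 * (0.9397, 0.3420) = (0.0000 + 2.3492, 0.0000 + 0.8551) = (2.3492, 0.8551)
link 1: phi[1] = 20 + 45 = 65 deg
  cos(65 deg) = 0.4226, sin(65 deg) = 0.9063
  joint[2] = (2.3492, 0.8551) + 4.6 * (0.4226, 0.9063) = (2.3492 + 1.9440, 0.8551 + 4.1690) = (4.2933, 5.0241)
link 2: phi[2] = 20 + 45 + 30 = 95 deg
  cos(95 deg) = -0.0872, sin(95 deg) = 0.9962
  joint[3] = (4.2933, 5.0241) + 6.4 * (-0.0872, 0.9962) = (4.2933 + -0.5578, 5.0241 + 6.3756) = (3.7355, 11.3997)
link 3: phi[3] = 20 + 45 + 30 + 180 = 275 deg
  cos(275 deg) = 0.0872, sin(275 deg) = -0.9962
  joint[4] = (3.7355, 11.3997) + 7.4 * (0.0872, -0.9962) = (3.7355 + 0.6450, 11.3997 + -7.3718) = (4.3804, 4.0279)
End effector: (4.3804, 4.0279)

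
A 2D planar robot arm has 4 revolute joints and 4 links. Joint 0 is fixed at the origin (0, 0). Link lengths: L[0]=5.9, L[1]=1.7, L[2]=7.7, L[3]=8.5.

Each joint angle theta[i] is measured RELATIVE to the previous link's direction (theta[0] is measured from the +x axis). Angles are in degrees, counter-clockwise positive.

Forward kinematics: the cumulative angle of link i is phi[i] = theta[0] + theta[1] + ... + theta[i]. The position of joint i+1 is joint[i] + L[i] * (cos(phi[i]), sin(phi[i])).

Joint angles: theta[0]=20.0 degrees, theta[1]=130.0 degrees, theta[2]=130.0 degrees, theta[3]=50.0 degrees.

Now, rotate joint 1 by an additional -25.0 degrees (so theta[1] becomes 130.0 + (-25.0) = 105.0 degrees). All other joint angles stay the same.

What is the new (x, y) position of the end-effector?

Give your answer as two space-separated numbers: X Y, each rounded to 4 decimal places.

Answer: 7.4516 -10.9899

Derivation:
joint[0] = (0.0000, 0.0000)  (base)
link 0: phi[0] = 20 = 20 deg
  cos(20 deg) = 0.9397, sin(20 deg) = 0.3420
  joint[1] = (0.0000, 0.0000) + 5.9 * (0.9397, 0.3420) = (0.0000 + 5.5442, 0.0000 + 2.0179) = (5.5442, 2.0179)
link 1: phi[1] = 20 + 105 = 125 deg
  cos(125 deg) = -0.5736, sin(125 deg) = 0.8192
  joint[2] = (5.5442, 2.0179) + 1.7 * (-0.5736, 0.8192) = (5.5442 + -0.9751, 2.0179 + 1.3926) = (4.5691, 3.4105)
link 2: phi[2] = 20 + 105 + 130 = 255 deg
  cos(255 deg) = -0.2588, sin(255 deg) = -0.9659
  joint[3] = (4.5691, 3.4105) + 7.7 * (-0.2588, -0.9659) = (4.5691 + -1.9929, 3.4105 + -7.4376) = (2.5762, -4.0272)
link 3: phi[3] = 20 + 105 + 130 + 50 = 305 deg
  cos(305 deg) = 0.5736, sin(305 deg) = -0.8192
  joint[4] = (2.5762, -4.0272) + 8.5 * (0.5736, -0.8192) = (2.5762 + 4.8754, -4.0272 + -6.9628) = (7.4516, -10.9899)
End effector: (7.4516, -10.9899)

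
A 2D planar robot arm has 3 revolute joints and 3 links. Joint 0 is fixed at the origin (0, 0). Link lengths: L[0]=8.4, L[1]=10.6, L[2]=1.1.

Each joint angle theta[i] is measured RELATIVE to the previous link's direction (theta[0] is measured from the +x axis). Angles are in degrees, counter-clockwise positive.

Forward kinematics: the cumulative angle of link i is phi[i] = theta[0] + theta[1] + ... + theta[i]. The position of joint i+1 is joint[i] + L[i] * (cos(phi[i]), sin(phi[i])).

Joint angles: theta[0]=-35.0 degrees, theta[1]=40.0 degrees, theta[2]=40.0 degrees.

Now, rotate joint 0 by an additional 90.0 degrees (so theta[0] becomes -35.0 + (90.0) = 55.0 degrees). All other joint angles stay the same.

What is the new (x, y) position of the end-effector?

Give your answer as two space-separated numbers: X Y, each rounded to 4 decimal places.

joint[0] = (0.0000, 0.0000)  (base)
link 0: phi[0] = 55 = 55 deg
  cos(55 deg) = 0.5736, sin(55 deg) = 0.8192
  joint[1] = (0.0000, 0.0000) + 8.4 * (0.5736, 0.8192) = (0.0000 + 4.8180, 0.0000 + 6.8809) = (4.8180, 6.8809)
link 1: phi[1] = 55 + 40 = 95 deg
  cos(95 deg) = -0.0872, sin(95 deg) = 0.9962
  joint[2] = (4.8180, 6.8809) + 10.6 * (-0.0872, 0.9962) = (4.8180 + -0.9239, 6.8809 + 10.5597) = (3.8942, 17.4405)
link 2: phi[2] = 55 + 40 + 40 = 135 deg
  cos(135 deg) = -0.7071, sin(135 deg) = 0.7071
  joint[3] = (3.8942, 17.4405) + 1.1 * (-0.7071, 0.7071) = (3.8942 + -0.7778, 17.4405 + 0.7778) = (3.1164, 18.2184)
End effector: (3.1164, 18.2184)

Answer: 3.1164 18.2184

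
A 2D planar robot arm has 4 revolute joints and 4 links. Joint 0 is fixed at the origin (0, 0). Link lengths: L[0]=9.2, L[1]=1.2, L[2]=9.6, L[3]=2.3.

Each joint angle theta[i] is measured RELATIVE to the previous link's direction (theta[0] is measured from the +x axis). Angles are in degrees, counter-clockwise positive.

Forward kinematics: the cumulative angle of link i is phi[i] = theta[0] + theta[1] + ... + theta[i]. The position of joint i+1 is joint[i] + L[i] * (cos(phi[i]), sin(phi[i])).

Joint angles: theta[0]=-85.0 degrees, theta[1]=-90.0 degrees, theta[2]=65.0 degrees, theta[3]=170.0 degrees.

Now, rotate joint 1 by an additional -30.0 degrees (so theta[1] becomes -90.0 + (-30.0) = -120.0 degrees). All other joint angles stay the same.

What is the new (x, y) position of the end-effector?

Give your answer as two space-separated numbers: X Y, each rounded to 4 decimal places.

joint[0] = (0.0000, 0.0000)  (base)
link 0: phi[0] = -85 = -85 deg
  cos(-85 deg) = 0.0872, sin(-85 deg) = -0.9962
  joint[1] = (0.0000, 0.0000) + 9.2 * (0.0872, -0.9962) = (0.0000 + 0.8018, 0.0000 + -9.1650) = (0.8018, -9.1650)
link 1: phi[1] = -85 + -120 = -205 deg
  cos(-205 deg) = -0.9063, sin(-205 deg) = 0.4226
  joint[2] = (0.8018, -9.1650) + 1.2 * (-0.9063, 0.4226) = (0.8018 + -1.0876, -9.1650 + 0.5071) = (-0.2857, -8.6578)
link 2: phi[2] = -85 + -120 + 65 = -140 deg
  cos(-140 deg) = -0.7660, sin(-140 deg) = -0.6428
  joint[3] = (-0.2857, -8.6578) + 9.6 * (-0.7660, -0.6428) = (-0.2857 + -7.3540, -8.6578 + -6.1708) = (-7.6398, -14.8286)
link 3: phi[3] = -85 + -120 + 65 + 170 = 30 deg
  cos(30 deg) = 0.8660, sin(30 deg) = 0.5000
  joint[4] = (-7.6398, -14.8286) + 2.3 * (0.8660, 0.5000) = (-7.6398 + 1.9919, -14.8286 + 1.1500) = (-5.6479, -13.6786)
End effector: (-5.6479, -13.6786)

Answer: -5.6479 -13.6786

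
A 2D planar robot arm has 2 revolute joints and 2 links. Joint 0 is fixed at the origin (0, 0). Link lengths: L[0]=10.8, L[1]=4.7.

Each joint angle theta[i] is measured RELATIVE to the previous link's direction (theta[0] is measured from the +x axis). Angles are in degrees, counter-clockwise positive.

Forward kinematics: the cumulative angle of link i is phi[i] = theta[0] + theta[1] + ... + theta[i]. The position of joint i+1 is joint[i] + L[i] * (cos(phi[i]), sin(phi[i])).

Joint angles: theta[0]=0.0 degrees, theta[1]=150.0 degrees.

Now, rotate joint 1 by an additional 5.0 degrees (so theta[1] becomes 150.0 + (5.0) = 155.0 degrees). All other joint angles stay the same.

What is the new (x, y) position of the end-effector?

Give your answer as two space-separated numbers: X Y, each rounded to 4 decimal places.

joint[0] = (0.0000, 0.0000)  (base)
link 0: phi[0] = 0 = 0 deg
  cos(0 deg) = 1.0000, sin(0 deg) = 0.0000
  joint[1] = (0.0000, 0.0000) + 10.8 * (1.0000, 0.0000) = (0.0000 + 10.8000, 0.0000 + 0.0000) = (10.8000, 0.0000)
link 1: phi[1] = 0 + 155 = 155 deg
  cos(155 deg) = -0.9063, sin(155 deg) = 0.4226
  joint[2] = (10.8000, 0.0000) + 4.7 * (-0.9063, 0.4226) = (10.8000 + -4.2596, 0.0000 + 1.9863) = (6.5404, 1.9863)
End effector: (6.5404, 1.9863)

Answer: 6.5404 1.9863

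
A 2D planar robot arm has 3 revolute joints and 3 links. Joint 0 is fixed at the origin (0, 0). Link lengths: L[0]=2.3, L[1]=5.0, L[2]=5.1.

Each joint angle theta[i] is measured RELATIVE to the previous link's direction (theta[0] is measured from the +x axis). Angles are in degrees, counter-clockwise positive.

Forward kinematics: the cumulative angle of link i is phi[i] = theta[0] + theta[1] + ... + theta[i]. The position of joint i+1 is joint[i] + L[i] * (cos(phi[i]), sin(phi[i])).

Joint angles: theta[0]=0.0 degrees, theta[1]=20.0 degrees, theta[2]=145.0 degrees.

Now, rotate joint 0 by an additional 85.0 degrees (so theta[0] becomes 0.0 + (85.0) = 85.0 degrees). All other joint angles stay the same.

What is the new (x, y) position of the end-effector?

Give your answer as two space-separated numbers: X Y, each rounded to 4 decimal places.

Answer: -2.8379 2.3284

Derivation:
joint[0] = (0.0000, 0.0000)  (base)
link 0: phi[0] = 85 = 85 deg
  cos(85 deg) = 0.0872, sin(85 deg) = 0.9962
  joint[1] = (0.0000, 0.0000) + 2.3 * (0.0872, 0.9962) = (0.0000 + 0.2005, 0.0000 + 2.2912) = (0.2005, 2.2912)
link 1: phi[1] = 85 + 20 = 105 deg
  cos(105 deg) = -0.2588, sin(105 deg) = 0.9659
  joint[2] = (0.2005, 2.2912) + 5 * (-0.2588, 0.9659) = (0.2005 + -1.2941, 2.2912 + 4.8296) = (-1.0936, 7.1209)
link 2: phi[2] = 85 + 20 + 145 = 250 deg
  cos(250 deg) = -0.3420, sin(250 deg) = -0.9397
  joint[3] = (-1.0936, 7.1209) + 5.1 * (-0.3420, -0.9397) = (-1.0936 + -1.7443, 7.1209 + -4.7924) = (-2.8379, 2.3284)
End effector: (-2.8379, 2.3284)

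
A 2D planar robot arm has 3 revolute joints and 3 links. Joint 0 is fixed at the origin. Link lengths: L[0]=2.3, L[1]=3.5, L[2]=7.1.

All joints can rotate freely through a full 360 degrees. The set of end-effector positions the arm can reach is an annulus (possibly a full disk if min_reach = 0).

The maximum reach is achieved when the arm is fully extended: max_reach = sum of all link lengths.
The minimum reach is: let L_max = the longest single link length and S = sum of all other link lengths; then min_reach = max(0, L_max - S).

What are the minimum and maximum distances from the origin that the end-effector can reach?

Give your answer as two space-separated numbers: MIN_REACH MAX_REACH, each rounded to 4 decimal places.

Link lengths: [2.3, 3.5, 7.1]
max_reach = 2.3 + 3.5 + 7.1 = 12.9
L_max = max([2.3, 3.5, 7.1]) = 7.1
S (sum of others) = 12.9 - 7.1 = 5.8
min_reach = max(0, 7.1 - 5.8) = max(0, 1.3) = 1.3

Answer: 1.3000 12.9000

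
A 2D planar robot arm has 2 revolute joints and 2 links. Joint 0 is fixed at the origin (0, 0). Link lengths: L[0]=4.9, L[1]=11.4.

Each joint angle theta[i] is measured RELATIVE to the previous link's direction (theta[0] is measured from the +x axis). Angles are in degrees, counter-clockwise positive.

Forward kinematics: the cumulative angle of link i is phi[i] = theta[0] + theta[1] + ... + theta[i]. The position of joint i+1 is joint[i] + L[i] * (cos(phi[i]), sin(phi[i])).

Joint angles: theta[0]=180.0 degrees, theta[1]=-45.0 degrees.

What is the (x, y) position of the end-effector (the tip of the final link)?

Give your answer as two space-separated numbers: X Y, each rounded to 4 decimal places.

joint[0] = (0.0000, 0.0000)  (base)
link 0: phi[0] = 180 = 180 deg
  cos(180 deg) = -1.0000, sin(180 deg) = 0.0000
  joint[1] = (0.0000, 0.0000) + 4.9 * (-1.0000, 0.0000) = (0.0000 + -4.9000, 0.0000 + 0.0000) = (-4.9000, 0.0000)
link 1: phi[1] = 180 + -45 = 135 deg
  cos(135 deg) = -0.7071, sin(135 deg) = 0.7071
  joint[2] = (-4.9000, 0.0000) + 11.4 * (-0.7071, 0.7071) = (-4.9000 + -8.0610, 0.0000 + 8.0610) = (-12.9610, 8.0610)
End effector: (-12.9610, 8.0610)

Answer: -12.9610 8.0610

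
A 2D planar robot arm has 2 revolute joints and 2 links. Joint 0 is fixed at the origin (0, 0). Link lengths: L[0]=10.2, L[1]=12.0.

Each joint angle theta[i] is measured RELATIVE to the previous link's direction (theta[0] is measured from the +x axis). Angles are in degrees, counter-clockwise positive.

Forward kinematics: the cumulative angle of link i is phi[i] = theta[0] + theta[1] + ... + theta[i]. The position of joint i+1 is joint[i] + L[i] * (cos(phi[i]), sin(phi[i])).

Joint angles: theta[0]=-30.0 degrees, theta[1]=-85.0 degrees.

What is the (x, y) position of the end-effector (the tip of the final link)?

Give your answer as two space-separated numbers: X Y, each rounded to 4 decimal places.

joint[0] = (0.0000, 0.0000)  (base)
link 0: phi[0] = -30 = -30 deg
  cos(-30 deg) = 0.8660, sin(-30 deg) = -0.5000
  joint[1] = (0.0000, 0.0000) + 10.2 * (0.8660, -0.5000) = (0.0000 + 8.8335, 0.0000 + -5.1000) = (8.8335, -5.1000)
link 1: phi[1] = -30 + -85 = -115 deg
  cos(-115 deg) = -0.4226, sin(-115 deg) = -0.9063
  joint[2] = (8.8335, -5.1000) + 12 * (-0.4226, -0.9063) = (8.8335 + -5.0714, -5.1000 + -10.8757) = (3.7620, -15.9757)
End effector: (3.7620, -15.9757)

Answer: 3.7620 -15.9757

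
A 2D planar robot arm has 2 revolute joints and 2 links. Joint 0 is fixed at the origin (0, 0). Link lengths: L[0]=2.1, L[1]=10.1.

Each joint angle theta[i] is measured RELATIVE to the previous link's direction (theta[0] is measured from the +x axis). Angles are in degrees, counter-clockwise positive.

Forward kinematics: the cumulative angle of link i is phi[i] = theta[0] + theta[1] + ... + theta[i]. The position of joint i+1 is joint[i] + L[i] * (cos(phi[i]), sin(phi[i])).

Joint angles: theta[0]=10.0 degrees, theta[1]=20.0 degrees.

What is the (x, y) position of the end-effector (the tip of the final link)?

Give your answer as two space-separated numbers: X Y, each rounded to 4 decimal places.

joint[0] = (0.0000, 0.0000)  (base)
link 0: phi[0] = 10 = 10 deg
  cos(10 deg) = 0.9848, sin(10 deg) = 0.1736
  joint[1] = (0.0000, 0.0000) + 2.1 * (0.9848, 0.1736) = (0.0000 + 2.0681, 0.0000 + 0.3647) = (2.0681, 0.3647)
link 1: phi[1] = 10 + 20 = 30 deg
  cos(30 deg) = 0.8660, sin(30 deg) = 0.5000
  joint[2] = (2.0681, 0.3647) + 10.1 * (0.8660, 0.5000) = (2.0681 + 8.7469, 0.3647 + 5.0500) = (10.8150, 5.4147)
End effector: (10.8150, 5.4147)

Answer: 10.8150 5.4147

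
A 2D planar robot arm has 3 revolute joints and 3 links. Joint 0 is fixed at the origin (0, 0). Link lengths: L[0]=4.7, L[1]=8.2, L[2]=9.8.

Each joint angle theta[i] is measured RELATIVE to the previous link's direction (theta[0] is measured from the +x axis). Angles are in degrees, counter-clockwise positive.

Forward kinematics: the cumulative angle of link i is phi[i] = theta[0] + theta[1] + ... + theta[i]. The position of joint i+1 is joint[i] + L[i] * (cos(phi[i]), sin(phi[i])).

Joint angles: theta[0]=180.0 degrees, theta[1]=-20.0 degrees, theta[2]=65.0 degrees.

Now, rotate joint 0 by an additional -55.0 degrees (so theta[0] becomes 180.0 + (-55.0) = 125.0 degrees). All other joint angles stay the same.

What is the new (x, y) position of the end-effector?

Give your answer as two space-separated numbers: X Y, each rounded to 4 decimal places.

joint[0] = (0.0000, 0.0000)  (base)
link 0: phi[0] = 125 = 125 deg
  cos(125 deg) = -0.5736, sin(125 deg) = 0.8192
  joint[1] = (0.0000, 0.0000) + 4.7 * (-0.5736, 0.8192) = (0.0000 + -2.6958, 0.0000 + 3.8500) = (-2.6958, 3.8500)
link 1: phi[1] = 125 + -20 = 105 deg
  cos(105 deg) = -0.2588, sin(105 deg) = 0.9659
  joint[2] = (-2.6958, 3.8500) + 8.2 * (-0.2588, 0.9659) = (-2.6958 + -2.1223, 3.8500 + 7.9206) = (-4.8181, 11.7706)
link 2: phi[2] = 125 + -20 + 65 = 170 deg
  cos(170 deg) = -0.9848, sin(170 deg) = 0.1736
  joint[3] = (-4.8181, 11.7706) + 9.8 * (-0.9848, 0.1736) = (-4.8181 + -9.6511, 11.7706 + 1.7018) = (-14.4692, 13.4724)
End effector: (-14.4692, 13.4724)

Answer: -14.4692 13.4724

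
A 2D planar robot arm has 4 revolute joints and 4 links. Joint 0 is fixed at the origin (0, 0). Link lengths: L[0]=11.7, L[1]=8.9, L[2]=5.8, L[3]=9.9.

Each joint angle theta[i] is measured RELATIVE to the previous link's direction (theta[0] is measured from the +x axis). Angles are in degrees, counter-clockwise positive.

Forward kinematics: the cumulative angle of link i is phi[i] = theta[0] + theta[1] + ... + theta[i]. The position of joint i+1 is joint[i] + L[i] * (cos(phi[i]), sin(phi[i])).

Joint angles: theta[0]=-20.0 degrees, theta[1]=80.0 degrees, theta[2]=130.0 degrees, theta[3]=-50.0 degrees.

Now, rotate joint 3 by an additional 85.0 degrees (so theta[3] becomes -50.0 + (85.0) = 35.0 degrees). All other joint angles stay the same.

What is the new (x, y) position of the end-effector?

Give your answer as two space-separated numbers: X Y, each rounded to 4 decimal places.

Answer: 2.7322 -4.3015

Derivation:
joint[0] = (0.0000, 0.0000)  (base)
link 0: phi[0] = -20 = -20 deg
  cos(-20 deg) = 0.9397, sin(-20 deg) = -0.3420
  joint[1] = (0.0000, 0.0000) + 11.7 * (0.9397, -0.3420) = (0.0000 + 10.9944, 0.0000 + -4.0016) = (10.9944, -4.0016)
link 1: phi[1] = -20 + 80 = 60 deg
  cos(60 deg) = 0.5000, sin(60 deg) = 0.8660
  joint[2] = (10.9944, -4.0016) + 8.9 * (0.5000, 0.8660) = (10.9944 + 4.4500, -4.0016 + 7.7076) = (15.4444, 3.7060)
link 2: phi[2] = -20 + 80 + 130 = 190 deg
  cos(190 deg) = -0.9848, sin(190 deg) = -0.1736
  joint[3] = (15.4444, 3.7060) + 5.8 * (-0.9848, -0.1736) = (15.4444 + -5.7119, 3.7060 + -1.0072) = (9.7325, 2.6988)
link 3: phi[3] = -20 + 80 + 130 + 35 = 225 deg
  cos(225 deg) = -0.7071, sin(225 deg) = -0.7071
  joint[4] = (9.7325, 2.6988) + 9.9 * (-0.7071, -0.7071) = (9.7325 + -7.0004, 2.6988 + -7.0004) = (2.7322, -4.3015)
End effector: (2.7322, -4.3015)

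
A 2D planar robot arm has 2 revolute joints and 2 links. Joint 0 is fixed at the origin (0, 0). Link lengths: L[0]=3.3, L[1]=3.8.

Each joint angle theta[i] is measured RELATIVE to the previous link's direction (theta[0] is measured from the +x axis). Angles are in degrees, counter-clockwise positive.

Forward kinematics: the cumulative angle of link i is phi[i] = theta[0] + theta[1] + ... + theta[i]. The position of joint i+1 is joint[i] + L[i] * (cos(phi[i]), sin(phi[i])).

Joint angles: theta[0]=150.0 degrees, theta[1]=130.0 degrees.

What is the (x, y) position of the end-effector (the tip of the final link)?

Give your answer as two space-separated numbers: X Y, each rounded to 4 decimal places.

joint[0] = (0.0000, 0.0000)  (base)
link 0: phi[0] = 150 = 150 deg
  cos(150 deg) = -0.8660, sin(150 deg) = 0.5000
  joint[1] = (0.0000, 0.0000) + 3.3 * (-0.8660, 0.5000) = (0.0000 + -2.8579, 0.0000 + 1.6500) = (-2.8579, 1.6500)
link 1: phi[1] = 150 + 130 = 280 deg
  cos(280 deg) = 0.1736, sin(280 deg) = -0.9848
  joint[2] = (-2.8579, 1.6500) + 3.8 * (0.1736, -0.9848) = (-2.8579 + 0.6599, 1.6500 + -3.7423) = (-2.1980, -2.0923)
End effector: (-2.1980, -2.0923)

Answer: -2.1980 -2.0923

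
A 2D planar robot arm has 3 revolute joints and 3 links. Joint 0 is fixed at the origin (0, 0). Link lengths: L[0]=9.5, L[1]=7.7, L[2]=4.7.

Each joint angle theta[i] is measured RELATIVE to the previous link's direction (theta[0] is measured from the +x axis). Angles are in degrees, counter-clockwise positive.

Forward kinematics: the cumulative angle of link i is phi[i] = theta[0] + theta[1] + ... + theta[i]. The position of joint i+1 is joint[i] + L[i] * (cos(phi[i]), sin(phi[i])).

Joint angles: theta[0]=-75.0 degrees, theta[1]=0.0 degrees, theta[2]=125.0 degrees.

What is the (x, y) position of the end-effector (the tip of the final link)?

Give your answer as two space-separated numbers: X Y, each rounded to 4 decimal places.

joint[0] = (0.0000, 0.0000)  (base)
link 0: phi[0] = -75 = -75 deg
  cos(-75 deg) = 0.2588, sin(-75 deg) = -0.9659
  joint[1] = (0.0000, 0.0000) + 9.5 * (0.2588, -0.9659) = (0.0000 + 2.4588, 0.0000 + -9.1763) = (2.4588, -9.1763)
link 1: phi[1] = -75 + 0 = -75 deg
  cos(-75 deg) = 0.2588, sin(-75 deg) = -0.9659
  joint[2] = (2.4588, -9.1763) + 7.7 * (0.2588, -0.9659) = (2.4588 + 1.9929, -9.1763 + -7.4376) = (4.4517, -16.6139)
link 2: phi[2] = -75 + 0 + 125 = 50 deg
  cos(50 deg) = 0.6428, sin(50 deg) = 0.7660
  joint[3] = (4.4517, -16.6139) + 4.7 * (0.6428, 0.7660) = (4.4517 + 3.0211, -16.6139 + 3.6004) = (7.4728, -13.0135)
End effector: (7.4728, -13.0135)

Answer: 7.4728 -13.0135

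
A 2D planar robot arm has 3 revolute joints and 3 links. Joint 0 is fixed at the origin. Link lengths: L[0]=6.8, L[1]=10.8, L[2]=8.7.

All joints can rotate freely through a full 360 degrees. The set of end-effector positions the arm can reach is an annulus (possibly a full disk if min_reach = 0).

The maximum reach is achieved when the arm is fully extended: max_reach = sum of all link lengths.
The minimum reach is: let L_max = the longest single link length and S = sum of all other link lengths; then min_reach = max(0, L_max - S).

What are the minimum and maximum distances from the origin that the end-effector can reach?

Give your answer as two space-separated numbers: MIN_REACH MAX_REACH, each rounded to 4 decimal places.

Answer: 0.0000 26.3000

Derivation:
Link lengths: [6.8, 10.8, 8.7]
max_reach = 6.8 + 10.8 + 8.7 = 26.3
L_max = max([6.8, 10.8, 8.7]) = 10.8
S (sum of others) = 26.3 - 10.8 = 15.5
min_reach = max(0, 10.8 - 15.5) = max(0, -4.7) = 0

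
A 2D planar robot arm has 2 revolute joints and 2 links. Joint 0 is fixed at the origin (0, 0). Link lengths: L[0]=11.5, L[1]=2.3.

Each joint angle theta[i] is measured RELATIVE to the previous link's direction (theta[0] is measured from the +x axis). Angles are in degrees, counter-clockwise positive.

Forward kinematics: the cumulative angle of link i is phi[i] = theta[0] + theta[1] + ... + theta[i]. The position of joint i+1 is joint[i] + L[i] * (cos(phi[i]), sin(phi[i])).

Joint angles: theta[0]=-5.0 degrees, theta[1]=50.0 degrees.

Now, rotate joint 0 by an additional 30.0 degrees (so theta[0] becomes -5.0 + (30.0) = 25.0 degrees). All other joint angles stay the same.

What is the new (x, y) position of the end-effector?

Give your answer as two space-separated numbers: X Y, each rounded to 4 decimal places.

Answer: 11.0178 7.0817

Derivation:
joint[0] = (0.0000, 0.0000)  (base)
link 0: phi[0] = 25 = 25 deg
  cos(25 deg) = 0.9063, sin(25 deg) = 0.4226
  joint[1] = (0.0000, 0.0000) + 11.5 * (0.9063, 0.4226) = (0.0000 + 10.4225, 0.0000 + 4.8601) = (10.4225, 4.8601)
link 1: phi[1] = 25 + 50 = 75 deg
  cos(75 deg) = 0.2588, sin(75 deg) = 0.9659
  joint[2] = (10.4225, 4.8601) + 2.3 * (0.2588, 0.9659) = (10.4225 + 0.5953, 4.8601 + 2.2216) = (11.0178, 7.0817)
End effector: (11.0178, 7.0817)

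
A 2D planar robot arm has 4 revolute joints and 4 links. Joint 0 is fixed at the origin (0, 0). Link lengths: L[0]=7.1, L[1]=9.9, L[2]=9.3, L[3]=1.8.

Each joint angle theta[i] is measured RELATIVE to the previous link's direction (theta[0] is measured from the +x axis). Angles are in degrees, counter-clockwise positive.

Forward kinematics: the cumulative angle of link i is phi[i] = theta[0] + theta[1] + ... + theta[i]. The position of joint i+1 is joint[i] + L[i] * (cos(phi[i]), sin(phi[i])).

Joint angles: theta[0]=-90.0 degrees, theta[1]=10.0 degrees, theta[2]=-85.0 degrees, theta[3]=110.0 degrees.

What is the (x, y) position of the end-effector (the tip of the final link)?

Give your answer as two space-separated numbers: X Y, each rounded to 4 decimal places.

joint[0] = (0.0000, 0.0000)  (base)
link 0: phi[0] = -90 = -90 deg
  cos(-90 deg) = 0.0000, sin(-90 deg) = -1.0000
  joint[1] = (0.0000, 0.0000) + 7.1 * (0.0000, -1.0000) = (0.0000 + 0.0000, 0.0000 + -7.1000) = (0.0000, -7.1000)
link 1: phi[1] = -90 + 10 = -80 deg
  cos(-80 deg) = 0.1736, sin(-80 deg) = -0.9848
  joint[2] = (0.0000, -7.1000) + 9.9 * (0.1736, -0.9848) = (0.0000 + 1.7191, -7.1000 + -9.7496) = (1.7191, -16.8496)
link 2: phi[2] = -90 + 10 + -85 = -165 deg
  cos(-165 deg) = -0.9659, sin(-165 deg) = -0.2588
  joint[3] = (1.7191, -16.8496) + 9.3 * (-0.9659, -0.2588) = (1.7191 + -8.9831, -16.8496 + -2.4070) = (-7.2640, -19.2566)
link 3: phi[3] = -90 + 10 + -85 + 110 = -55 deg
  cos(-55 deg) = 0.5736, sin(-55 deg) = -0.8192
  joint[4] = (-7.2640, -19.2566) + 1.8 * (0.5736, -0.8192) = (-7.2640 + 1.0324, -19.2566 + -1.4745) = (-6.2316, -20.7311)
End effector: (-6.2316, -20.7311)

Answer: -6.2316 -20.7311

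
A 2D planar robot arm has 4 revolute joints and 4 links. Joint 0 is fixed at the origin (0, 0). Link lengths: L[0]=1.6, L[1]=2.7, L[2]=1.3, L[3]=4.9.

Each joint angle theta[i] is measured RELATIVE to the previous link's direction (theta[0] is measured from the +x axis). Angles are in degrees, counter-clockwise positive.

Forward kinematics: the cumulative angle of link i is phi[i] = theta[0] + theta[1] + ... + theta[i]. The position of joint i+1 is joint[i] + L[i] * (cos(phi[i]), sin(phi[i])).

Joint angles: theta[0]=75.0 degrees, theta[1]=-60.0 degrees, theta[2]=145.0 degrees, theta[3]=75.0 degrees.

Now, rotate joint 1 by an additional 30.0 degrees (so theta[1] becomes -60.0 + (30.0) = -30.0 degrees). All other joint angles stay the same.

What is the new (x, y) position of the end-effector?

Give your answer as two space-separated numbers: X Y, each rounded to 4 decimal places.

Answer: 0.6160 -1.6524

Derivation:
joint[0] = (0.0000, 0.0000)  (base)
link 0: phi[0] = 75 = 75 deg
  cos(75 deg) = 0.2588, sin(75 deg) = 0.9659
  joint[1] = (0.0000, 0.0000) + 1.6 * (0.2588, 0.9659) = (0.0000 + 0.4141, 0.0000 + 1.5455) = (0.4141, 1.5455)
link 1: phi[1] = 75 + -30 = 45 deg
  cos(45 deg) = 0.7071, sin(45 deg) = 0.7071
  joint[2] = (0.4141, 1.5455) + 2.7 * (0.7071, 0.7071) = (0.4141 + 1.9092, 1.5455 + 1.9092) = (2.3233, 3.4547)
link 2: phi[2] = 75 + -30 + 145 = 190 deg
  cos(190 deg) = -0.9848, sin(190 deg) = -0.1736
  joint[3] = (2.3233, 3.4547) + 1.3 * (-0.9848, -0.1736) = (2.3233 + -1.2803, 3.4547 + -0.2257) = (1.0430, 3.2289)
link 3: phi[3] = 75 + -30 + 145 + 75 = 265 deg
  cos(265 deg) = -0.0872, sin(265 deg) = -0.9962
  joint[4] = (1.0430, 3.2289) + 4.9 * (-0.0872, -0.9962) = (1.0430 + -0.4271, 3.2289 + -4.8814) = (0.6160, -1.6524)
End effector: (0.6160, -1.6524)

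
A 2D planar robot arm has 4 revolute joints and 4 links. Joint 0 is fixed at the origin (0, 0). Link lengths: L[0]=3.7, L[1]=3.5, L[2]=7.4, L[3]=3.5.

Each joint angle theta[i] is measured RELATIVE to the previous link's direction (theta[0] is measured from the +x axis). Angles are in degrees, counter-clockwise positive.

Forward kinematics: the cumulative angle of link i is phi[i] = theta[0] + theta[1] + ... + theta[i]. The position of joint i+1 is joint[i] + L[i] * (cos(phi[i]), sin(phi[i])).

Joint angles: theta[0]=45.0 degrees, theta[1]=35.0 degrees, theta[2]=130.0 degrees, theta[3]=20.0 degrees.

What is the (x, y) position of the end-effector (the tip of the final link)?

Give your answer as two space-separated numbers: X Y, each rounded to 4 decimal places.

Answer: -5.4343 -0.3180

Derivation:
joint[0] = (0.0000, 0.0000)  (base)
link 0: phi[0] = 45 = 45 deg
  cos(45 deg) = 0.7071, sin(45 deg) = 0.7071
  joint[1] = (0.0000, 0.0000) + 3.7 * (0.7071, 0.7071) = (0.0000 + 2.6163, 0.0000 + 2.6163) = (2.6163, 2.6163)
link 1: phi[1] = 45 + 35 = 80 deg
  cos(80 deg) = 0.1736, sin(80 deg) = 0.9848
  joint[2] = (2.6163, 2.6163) + 3.5 * (0.1736, 0.9848) = (2.6163 + 0.6078, 2.6163 + 3.4468) = (3.2241, 6.0631)
link 2: phi[2] = 45 + 35 + 130 = 210 deg
  cos(210 deg) = -0.8660, sin(210 deg) = -0.5000
  joint[3] = (3.2241, 6.0631) + 7.4 * (-0.8660, -0.5000) = (3.2241 + -6.4086, 6.0631 + -3.7000) = (-3.1845, 2.3631)
link 3: phi[3] = 45 + 35 + 130 + 20 = 230 deg
  cos(230 deg) = -0.6428, sin(230 deg) = -0.7660
  joint[4] = (-3.1845, 2.3631) + 3.5 * (-0.6428, -0.7660) = (-3.1845 + -2.2498, 2.3631 + -2.6812) = (-5.4343, -0.3180)
End effector: (-5.4343, -0.3180)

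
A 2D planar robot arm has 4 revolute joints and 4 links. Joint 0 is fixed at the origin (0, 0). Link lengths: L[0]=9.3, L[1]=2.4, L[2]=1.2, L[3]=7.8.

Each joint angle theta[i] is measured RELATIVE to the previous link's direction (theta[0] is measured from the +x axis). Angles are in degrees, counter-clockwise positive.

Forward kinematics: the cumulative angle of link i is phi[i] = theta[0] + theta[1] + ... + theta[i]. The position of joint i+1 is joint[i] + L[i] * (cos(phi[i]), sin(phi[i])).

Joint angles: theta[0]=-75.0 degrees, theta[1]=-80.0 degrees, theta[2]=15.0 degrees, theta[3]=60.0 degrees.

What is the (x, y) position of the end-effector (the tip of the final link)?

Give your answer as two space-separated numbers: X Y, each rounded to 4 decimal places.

Answer: 0.6671 -18.4502

Derivation:
joint[0] = (0.0000, 0.0000)  (base)
link 0: phi[0] = -75 = -75 deg
  cos(-75 deg) = 0.2588, sin(-75 deg) = -0.9659
  joint[1] = (0.0000, 0.0000) + 9.3 * (0.2588, -0.9659) = (0.0000 + 2.4070, 0.0000 + -8.9831) = (2.4070, -8.9831)
link 1: phi[1] = -75 + -80 = -155 deg
  cos(-155 deg) = -0.9063, sin(-155 deg) = -0.4226
  joint[2] = (2.4070, -8.9831) + 2.4 * (-0.9063, -0.4226) = (2.4070 + -2.1751, -8.9831 + -1.0143) = (0.2319, -9.9974)
link 2: phi[2] = -75 + -80 + 15 = -140 deg
  cos(-140 deg) = -0.7660, sin(-140 deg) = -0.6428
  joint[3] = (0.2319, -9.9974) + 1.2 * (-0.7660, -0.6428) = (0.2319 + -0.9193, -9.9974 + -0.7713) = (-0.6874, -10.7687)
link 3: phi[3] = -75 + -80 + 15 + 60 = -80 deg
  cos(-80 deg) = 0.1736, sin(-80 deg) = -0.9848
  joint[4] = (-0.6874, -10.7687) + 7.8 * (0.1736, -0.9848) = (-0.6874 + 1.3545, -10.7687 + -7.6815) = (0.6671, -18.4502)
End effector: (0.6671, -18.4502)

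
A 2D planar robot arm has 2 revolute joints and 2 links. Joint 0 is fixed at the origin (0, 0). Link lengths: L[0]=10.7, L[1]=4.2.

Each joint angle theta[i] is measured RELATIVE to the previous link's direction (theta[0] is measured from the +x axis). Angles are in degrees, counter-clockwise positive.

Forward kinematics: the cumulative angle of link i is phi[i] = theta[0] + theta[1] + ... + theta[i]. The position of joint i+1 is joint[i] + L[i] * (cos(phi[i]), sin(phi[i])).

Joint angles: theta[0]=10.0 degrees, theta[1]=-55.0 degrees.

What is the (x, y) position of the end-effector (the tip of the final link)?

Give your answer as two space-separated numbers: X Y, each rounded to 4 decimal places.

joint[0] = (0.0000, 0.0000)  (base)
link 0: phi[0] = 10 = 10 deg
  cos(10 deg) = 0.9848, sin(10 deg) = 0.1736
  joint[1] = (0.0000, 0.0000) + 10.7 * (0.9848, 0.1736) = (0.0000 + 10.5374, 0.0000 + 1.8580) = (10.5374, 1.8580)
link 1: phi[1] = 10 + -55 = -45 deg
  cos(-45 deg) = 0.7071, sin(-45 deg) = -0.7071
  joint[2] = (10.5374, 1.8580) + 4.2 * (0.7071, -0.7071) = (10.5374 + 2.9698, 1.8580 + -2.9698) = (13.5073, -1.1118)
End effector: (13.5073, -1.1118)

Answer: 13.5073 -1.1118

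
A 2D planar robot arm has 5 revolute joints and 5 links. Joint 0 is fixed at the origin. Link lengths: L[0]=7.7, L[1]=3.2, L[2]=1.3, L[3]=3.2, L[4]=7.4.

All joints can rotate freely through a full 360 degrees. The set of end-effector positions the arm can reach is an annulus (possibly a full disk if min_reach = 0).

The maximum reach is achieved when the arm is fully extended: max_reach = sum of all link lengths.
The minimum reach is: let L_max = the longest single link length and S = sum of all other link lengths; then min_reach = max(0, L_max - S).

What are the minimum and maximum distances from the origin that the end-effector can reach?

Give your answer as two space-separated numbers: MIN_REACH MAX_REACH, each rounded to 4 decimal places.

Link lengths: [7.7, 3.2, 1.3, 3.2, 7.4]
max_reach = 7.7 + 3.2 + 1.3 + 3.2 + 7.4 = 22.8
L_max = max([7.7, 3.2, 1.3, 3.2, 7.4]) = 7.7
S (sum of others) = 22.8 - 7.7 = 15.1
min_reach = max(0, 7.7 - 15.1) = max(0, -7.4) = 0

Answer: 0.0000 22.8000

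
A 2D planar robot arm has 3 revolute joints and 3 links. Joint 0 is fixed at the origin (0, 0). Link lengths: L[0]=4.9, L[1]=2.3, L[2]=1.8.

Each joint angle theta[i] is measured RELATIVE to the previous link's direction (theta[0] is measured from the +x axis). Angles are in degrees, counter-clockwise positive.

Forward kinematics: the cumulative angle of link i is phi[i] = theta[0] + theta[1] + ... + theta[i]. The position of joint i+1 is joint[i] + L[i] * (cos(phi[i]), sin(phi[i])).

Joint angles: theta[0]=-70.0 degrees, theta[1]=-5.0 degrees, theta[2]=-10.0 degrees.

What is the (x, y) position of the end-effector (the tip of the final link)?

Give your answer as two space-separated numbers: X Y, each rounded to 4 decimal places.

Answer: 2.4281 -8.6193

Derivation:
joint[0] = (0.0000, 0.0000)  (base)
link 0: phi[0] = -70 = -70 deg
  cos(-70 deg) = 0.3420, sin(-70 deg) = -0.9397
  joint[1] = (0.0000, 0.0000) + 4.9 * (0.3420, -0.9397) = (0.0000 + 1.6759, 0.0000 + -4.6045) = (1.6759, -4.6045)
link 1: phi[1] = -70 + -5 = -75 deg
  cos(-75 deg) = 0.2588, sin(-75 deg) = -0.9659
  joint[2] = (1.6759, -4.6045) + 2.3 * (0.2588, -0.9659) = (1.6759 + 0.5953, -4.6045 + -2.2216) = (2.2712, -6.8261)
link 2: phi[2] = -70 + -5 + -10 = -85 deg
  cos(-85 deg) = 0.0872, sin(-85 deg) = -0.9962
  joint[3] = (2.2712, -6.8261) + 1.8 * (0.0872, -0.9962) = (2.2712 + 0.1569, -6.8261 + -1.7932) = (2.4281, -8.6193)
End effector: (2.4281, -8.6193)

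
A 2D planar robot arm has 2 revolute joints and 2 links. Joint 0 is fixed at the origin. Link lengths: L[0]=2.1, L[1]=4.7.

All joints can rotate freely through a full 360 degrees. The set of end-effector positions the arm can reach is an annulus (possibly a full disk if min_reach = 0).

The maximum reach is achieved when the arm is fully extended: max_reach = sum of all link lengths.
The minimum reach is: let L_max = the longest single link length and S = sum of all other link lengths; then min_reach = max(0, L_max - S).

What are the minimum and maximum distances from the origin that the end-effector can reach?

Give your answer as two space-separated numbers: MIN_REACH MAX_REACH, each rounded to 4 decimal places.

Answer: 2.6000 6.8000

Derivation:
Link lengths: [2.1, 4.7]
max_reach = 2.1 + 4.7 = 6.8
L_max = max([2.1, 4.7]) = 4.7
S (sum of others) = 6.8 - 4.7 = 2.1
min_reach = max(0, 4.7 - 2.1) = max(0, 2.6) = 2.6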